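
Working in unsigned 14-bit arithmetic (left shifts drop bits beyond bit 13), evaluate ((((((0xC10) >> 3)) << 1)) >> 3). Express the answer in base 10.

0xC10 = 00110000010000
→ >> 3 → 00000110000010 = 386
→ << 1 (mod 2^14) → 00001100000100 = 772
→ >> 3 → 00000001100000 = 96

96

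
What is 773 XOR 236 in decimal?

1001

773 = 1100000101
236 = 0011101100
XOR → 1111101001 = 1001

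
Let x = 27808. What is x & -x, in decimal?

x = 110110010100000 = 27808
-x (two's complement) = …001001101100000
AND   = 000000000100000 = 32
(x & -x isolates the lowest set bit of x.)

32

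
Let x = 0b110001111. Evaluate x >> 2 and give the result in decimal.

x = 110001111
shift right by 2 → 001100011 = 99
(equivalently, floor(399 / 4))

99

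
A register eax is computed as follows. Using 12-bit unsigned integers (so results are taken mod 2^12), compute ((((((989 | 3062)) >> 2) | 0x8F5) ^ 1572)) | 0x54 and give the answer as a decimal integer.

989 = 001111011101
3062 = 101111110110
→ | → 101111111111 = 3071
→ >> 2 → 001011111111 = 767
0x8F5 = 100011110101
→ | → 101011111111 = 2815
1572 = 011000100100
→ ^ → 110011011011 = 3291
0x54 = 000001010100
→ | → 110011011111 = 3295

3295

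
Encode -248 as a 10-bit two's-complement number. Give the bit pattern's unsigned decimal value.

248 in 10 bits: 0011111000
Invert: 1100000111
Add 1:  1100001000 = 776
(Check: 2^10 - 248 = 1024 - 248 = 776.)

776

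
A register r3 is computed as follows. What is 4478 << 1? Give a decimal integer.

8956

4478 = 01000101111110
shift left by 1 → 10001011111100 = 8956
(equivalently, 4478 × 2^1 = 4478 × 2)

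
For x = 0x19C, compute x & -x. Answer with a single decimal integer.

4

x = 110011100 = 412
-x (two's complement) = …001100100
AND   = 000000100 = 4
(x & -x isolates the lowest set bit of x.)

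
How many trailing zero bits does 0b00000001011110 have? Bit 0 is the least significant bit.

0b00000001011110 = 1011110
Trailing zeros: 1, so the lowest set bit is bit 1 (value 2).

1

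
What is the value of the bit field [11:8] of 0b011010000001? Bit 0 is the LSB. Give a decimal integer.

v = 011010000001
Shift right by 8: 0110
Mask low 4 bits: 0110 = 6

6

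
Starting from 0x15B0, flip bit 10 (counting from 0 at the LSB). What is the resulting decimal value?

x = 1010110110000
bit 10 is currently 1; toggle it via x ^ (1 << 10) = x ^ 1024
→ 1000110110000 = 4528

4528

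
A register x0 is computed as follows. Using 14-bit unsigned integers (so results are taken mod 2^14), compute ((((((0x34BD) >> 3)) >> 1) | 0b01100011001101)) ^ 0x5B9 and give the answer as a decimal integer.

7798

0x34BD = 11010010111101
→ >> 3 → 00011010010111 = 1687
→ >> 1 → 00001101001011 = 843
0b01100011001101 = 01100011001101
→ | → 01101111001111 = 7119
0x5B9 = 00010110111001
→ ^ → 01111001110110 = 7798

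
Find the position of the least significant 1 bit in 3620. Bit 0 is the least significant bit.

3620 = 111000100100
Trailing zeros: 2, so the lowest set bit is bit 2 (value 4).

2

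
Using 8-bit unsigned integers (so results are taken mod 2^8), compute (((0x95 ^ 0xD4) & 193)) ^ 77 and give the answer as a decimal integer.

12

0x95 = 10010101
0xD4 = 11010100
→ ^ → 01000001 = 65
193 = 11000001
→ & → 01000001 = 65
77 = 01001101
→ ^ → 00001100 = 12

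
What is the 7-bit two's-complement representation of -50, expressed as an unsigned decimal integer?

50 in 7 bits: 0110010
Invert: 1001101
Add 1:  1001110 = 78
(Check: 2^7 - 50 = 128 - 50 = 78.)

78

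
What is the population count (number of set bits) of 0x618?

4

0x618 = 11000011000
Count the 1s: 1 + 1 + 1 + 1 = 4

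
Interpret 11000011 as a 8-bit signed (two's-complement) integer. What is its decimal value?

-61

pattern = 11000011 (MSB is 1 ⇒ negative)
Invert: 00111100, add 1 → 00111101 = 61, so the value is -61.
(Equivalently: 195 - 2^8 = 195 - 256 = -61.)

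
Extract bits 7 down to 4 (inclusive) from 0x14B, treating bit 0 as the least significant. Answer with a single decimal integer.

v = 101001011
Shift right by 4: 10100
Mask low 4 bits: 0100 = 4

4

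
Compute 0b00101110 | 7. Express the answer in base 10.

a = 101110
7 = 000111
 OR → 101111 = 47

47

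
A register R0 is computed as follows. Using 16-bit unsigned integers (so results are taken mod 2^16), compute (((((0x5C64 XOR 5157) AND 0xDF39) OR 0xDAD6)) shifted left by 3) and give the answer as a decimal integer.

54968

0x5C64 = 0101110001100100
5157 = 0001010000100101
→ XOR → 0100100001000001 = 18497
0xDF39 = 1101111100111001
→ AND → 0100100000000001 = 18433
0xDAD6 = 1101101011010110
→ OR → 1101101011010111 = 56023
→ shifted left by 3 (mod 2^16) → 1101011010111000 = 54968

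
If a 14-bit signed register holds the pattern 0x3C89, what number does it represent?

pattern = 11110010001001 (MSB is 1 ⇒ negative)
Invert: 00001101110110, add 1 → 00001101110111 = 887, so the value is -887.
(Equivalently: 15497 - 2^14 = 15497 - 16384 = -887.)

-887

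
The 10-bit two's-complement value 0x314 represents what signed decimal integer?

pattern = 1100010100 (MSB is 1 ⇒ negative)
Invert: 0011101011, add 1 → 0011101100 = 236, so the value is -236.
(Equivalently: 788 - 2^10 = 788 - 1024 = -236.)

-236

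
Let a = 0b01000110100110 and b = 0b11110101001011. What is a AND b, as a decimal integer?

a = 01000110100110
b = 11110101001011
AND → 01000100000010 = 4354

4354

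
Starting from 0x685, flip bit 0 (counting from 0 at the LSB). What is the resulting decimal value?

1668

x = 011010000101
bit 0 is currently 1; toggle it via x ^ (1 << 0) = x ^ 1
→ 011010000100 = 1668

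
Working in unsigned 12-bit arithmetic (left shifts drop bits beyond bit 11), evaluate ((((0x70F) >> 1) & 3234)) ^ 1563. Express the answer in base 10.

1689

0x70F = 011100001111
→ >> 1 → 001110000111 = 903
3234 = 110010100010
→ & → 000010000010 = 130
1563 = 011000011011
→ ^ → 011010011001 = 1689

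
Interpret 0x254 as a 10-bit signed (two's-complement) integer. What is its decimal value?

-428

pattern = 1001010100 (MSB is 1 ⇒ negative)
Invert: 0110101011, add 1 → 0110101100 = 428, so the value is -428.
(Equivalently: 596 - 2^10 = 596 - 1024 = -428.)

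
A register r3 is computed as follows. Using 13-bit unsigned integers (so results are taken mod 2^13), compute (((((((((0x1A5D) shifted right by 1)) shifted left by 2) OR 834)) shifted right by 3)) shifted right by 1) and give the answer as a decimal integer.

383

0x1A5D = 1101001011101
→ shifted right by 1 → 0110100101110 = 3374
→ shifted left by 2 (mod 2^13) → 1010010111000 = 5304
834 = 0001101000010
→ OR → 1011111111010 = 6138
→ shifted right by 3 → 0001011111111 = 767
→ shifted right by 1 → 0000101111111 = 383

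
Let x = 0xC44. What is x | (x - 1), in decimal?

3143

x = 110001000100 = 3140
x - 1 = 110001000011
OR    = 110001000111 = 3143
(x | (x - 1) sets all bits below the lowest set bit.)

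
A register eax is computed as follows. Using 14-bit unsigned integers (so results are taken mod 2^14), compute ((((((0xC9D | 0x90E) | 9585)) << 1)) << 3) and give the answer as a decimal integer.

8176

0xC9D = 00110010011101
0x90E = 00100100001110
→ | → 00110110011111 = 3487
9585 = 10010101110001
→ | → 10110111111111 = 11775
→ << 1 (mod 2^14) → 01101111111110 = 7166
→ << 3 (mod 2^14) → 01111111110000 = 8176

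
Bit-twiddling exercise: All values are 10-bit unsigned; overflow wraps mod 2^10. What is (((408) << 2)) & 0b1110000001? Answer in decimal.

408 = 0110011000
→ << 2 (mod 2^10) → 1001100000 = 608
0b1110000001 = 1110000001
→ & → 1000000000 = 512

512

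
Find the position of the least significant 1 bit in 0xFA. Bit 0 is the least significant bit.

1

0xFA = 11111010
Trailing zeros: 1, so the lowest set bit is bit 1 (value 2).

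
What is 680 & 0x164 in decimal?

680 = 1010101000
0x164 = 0101100100
AND → 0000100000 = 32

32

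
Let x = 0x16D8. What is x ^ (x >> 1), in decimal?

7604

x = 1011011011000 = 5848
x>>1 = 0101101101100
XOR  = 1110110110100 = 7604
(x ^ (x >> 1) gives the standard binary-reflected Gray code of x.)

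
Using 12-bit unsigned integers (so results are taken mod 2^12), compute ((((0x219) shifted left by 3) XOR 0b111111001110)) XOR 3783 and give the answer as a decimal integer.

449

0x219 = 001000011001
→ shifted left by 3 (mod 2^12) → 000011001000 = 200
0b111111001110 = 111111001110
→ XOR → 111100000110 = 3846
3783 = 111011000111
→ XOR → 000111000001 = 449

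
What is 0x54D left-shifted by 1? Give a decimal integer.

0x54D = 010101001101
shift left by 1 → 101010011010 = 2714
(equivalently, 1357 × 2^1 = 1357 × 2)

2714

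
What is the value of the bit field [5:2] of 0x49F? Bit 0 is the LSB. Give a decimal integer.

7

v = 010010011111
Shift right by 2: 0100100111
Mask low 4 bits: 0111 = 7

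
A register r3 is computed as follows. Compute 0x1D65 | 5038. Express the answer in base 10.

8175

0x1D65 = 1110101100101
5038 = 1001110101110
 OR → 1111111101111 = 8175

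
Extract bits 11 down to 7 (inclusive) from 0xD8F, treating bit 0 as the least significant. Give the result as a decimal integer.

27

v = 110110001111
Shift right by 7: 11011
Mask low 5 bits: 11011 = 27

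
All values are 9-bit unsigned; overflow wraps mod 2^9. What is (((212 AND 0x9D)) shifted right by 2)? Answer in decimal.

212 = 011010100
0x9D = 010011101
→ AND → 010010100 = 148
→ shifted right by 2 → 000100101 = 37

37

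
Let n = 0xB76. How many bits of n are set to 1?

0xB76 = 101101110110
Count the 1s: 1 + 1 + 1 + 1 + 1 + 1 + 1 + 1 = 8

8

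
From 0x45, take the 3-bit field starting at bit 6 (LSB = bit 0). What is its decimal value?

v = 001000101
Shift right by 6: 001
Mask low 3 bits: 001 = 1

1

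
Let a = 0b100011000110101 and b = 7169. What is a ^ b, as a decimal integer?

a = 100011000110101
7169 = 001110000000001
XOR → 101101000110100 = 23092

23092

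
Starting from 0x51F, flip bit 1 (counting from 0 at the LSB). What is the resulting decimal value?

1309

x = 010100011111
bit 1 is currently 1; toggle it via x ^ (1 << 1) = x ^ 2
→ 010100011101 = 1309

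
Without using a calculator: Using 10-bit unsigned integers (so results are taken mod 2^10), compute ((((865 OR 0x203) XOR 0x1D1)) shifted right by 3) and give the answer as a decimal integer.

86

865 = 1101100001
0x203 = 1000000011
→ OR → 1101100011 = 867
0x1D1 = 0111010001
→ XOR → 1010110010 = 690
→ shifted right by 3 → 0001010110 = 86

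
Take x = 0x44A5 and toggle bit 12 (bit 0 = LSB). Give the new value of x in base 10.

x = 0100010010100101
bit 12 is currently 0; toggle it via x ^ (1 << 12) = x ^ 4096
→ 0101010010100101 = 21669

21669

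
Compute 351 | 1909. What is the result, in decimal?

1919

351 = 00101011111
1909 = 11101110101
 OR → 11101111111 = 1919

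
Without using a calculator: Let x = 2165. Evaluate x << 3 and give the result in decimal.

17320

2165 = 000100001110101
shift left by 3 → 100001110101000 = 17320
(equivalently, 2165 × 2^3 = 2165 × 8)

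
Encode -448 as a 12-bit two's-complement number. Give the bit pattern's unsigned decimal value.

448 in 12 bits: 000111000000
Invert: 111000111111
Add 1:  111001000000 = 3648
(Check: 2^12 - 448 = 4096 - 448 = 3648.)

3648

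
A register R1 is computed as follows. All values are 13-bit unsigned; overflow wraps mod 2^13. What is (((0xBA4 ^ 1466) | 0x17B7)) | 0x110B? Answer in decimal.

8127

0xBA4 = 0101110100100
1466 = 0010110111010
→ ^ → 0111000011110 = 3614
0x17B7 = 1011110110111
→ | → 1111110111111 = 8127
0x110B = 1000100001011
→ | → 1111110111111 = 8127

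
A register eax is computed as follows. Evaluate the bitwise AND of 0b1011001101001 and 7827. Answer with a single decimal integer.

5633

a = 1011001101001
7827 = 1111010010011
AND → 1011000000001 = 5633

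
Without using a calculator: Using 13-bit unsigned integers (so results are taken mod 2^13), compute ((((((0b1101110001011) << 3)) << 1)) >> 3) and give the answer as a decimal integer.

790

0b1101110001011 = 1101110001011
→ << 3 (mod 2^13) → 1110001011000 = 7256
→ << 1 (mod 2^13) → 1100010110000 = 6320
→ >> 3 → 0001100010110 = 790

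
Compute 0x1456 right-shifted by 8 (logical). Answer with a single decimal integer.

20

0x1456 = 1010001010110
shift right by 8 → 0000000010100 = 20
(equivalently, floor(5206 / 256))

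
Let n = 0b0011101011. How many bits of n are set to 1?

6

n = 11101011
Count the 1s: 1 + 1 + 1 + 1 + 1 + 1 = 6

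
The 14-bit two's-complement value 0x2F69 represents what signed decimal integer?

pattern = 10111101101001 (MSB is 1 ⇒ negative)
Invert: 01000010010110, add 1 → 01000010010111 = 4247, so the value is -4247.
(Equivalently: 12137 - 2^14 = 12137 - 16384 = -4247.)

-4247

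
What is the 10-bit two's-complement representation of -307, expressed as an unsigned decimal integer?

307 in 10 bits: 0100110011
Invert: 1011001100
Add 1:  1011001101 = 717
(Check: 2^10 - 307 = 1024 - 307 = 717.)

717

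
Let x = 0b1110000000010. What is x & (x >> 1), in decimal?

3072

x = 1110000000010 = 7170
x>>1 = 0111000000001
AND  = 0110000000000 = 3072
(x & (x >> 1) has a 1 wherever x has two consecutive 1 bits.)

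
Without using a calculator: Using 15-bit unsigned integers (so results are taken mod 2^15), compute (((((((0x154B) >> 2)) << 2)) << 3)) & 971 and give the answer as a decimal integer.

576

0x154B = 001010101001011
→ >> 2 → 000010101010010 = 1362
→ << 2 (mod 2^15) → 001010101001000 = 5448
→ << 3 (mod 2^15) → 010101001000000 = 10816
971 = 000001111001011
→ & → 000001001000000 = 576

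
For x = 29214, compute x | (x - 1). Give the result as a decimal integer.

29215

x = 111001000011110 = 29214
x - 1 = 111001000011101
OR    = 111001000011111 = 29215
(x | (x - 1) sets all bits below the lowest set bit.)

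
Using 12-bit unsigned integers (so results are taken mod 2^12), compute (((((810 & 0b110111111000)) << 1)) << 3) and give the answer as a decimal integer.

640

810 = 001100101010
0b110111111000 = 110111111000
→ & → 000100101000 = 296
→ << 1 (mod 2^12) → 001001010000 = 592
→ << 3 (mod 2^12) → 001010000000 = 640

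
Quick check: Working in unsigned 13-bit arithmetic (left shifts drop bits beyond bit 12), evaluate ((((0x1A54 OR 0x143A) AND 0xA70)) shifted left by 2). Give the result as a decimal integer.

0x1A54 = 1101001010100
0x143A = 1010000111010
→ OR → 1111001111110 = 7806
0xA70 = 0101001110000
→ AND → 0101001110000 = 2672
→ shifted left by 2 (mod 2^13) → 0100111000000 = 2496

2496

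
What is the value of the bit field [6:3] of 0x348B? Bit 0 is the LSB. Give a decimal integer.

v = 0011010010001011
Shift right by 3: 0011010010001
Mask low 4 bits: 0001 = 1

1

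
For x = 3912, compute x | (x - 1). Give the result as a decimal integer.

3919

x = 111101001000 = 3912
x - 1 = 111101000111
OR    = 111101001111 = 3919
(x | (x - 1) sets all bits below the lowest set bit.)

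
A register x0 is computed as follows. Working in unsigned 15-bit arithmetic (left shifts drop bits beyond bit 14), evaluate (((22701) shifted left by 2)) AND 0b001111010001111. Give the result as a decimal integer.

22701 = 101100010101101
→ shifted left by 2 (mod 2^15) → 110001010110100 = 25268
0b001111010001111 = 001111010001111
→ AND → 000001010000100 = 644

644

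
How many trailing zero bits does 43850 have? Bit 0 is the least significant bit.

43850 = 1010101101001010
Trailing zeros: 1, so the lowest set bit is bit 1 (value 2).

1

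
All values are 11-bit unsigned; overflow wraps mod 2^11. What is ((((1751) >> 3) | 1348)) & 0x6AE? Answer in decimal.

1751 = 11011010111
→ >> 3 → 00011011010 = 218
1348 = 10101000100
→ | → 10111011110 = 1502
0x6AE = 11010101110
→ & → 10010001110 = 1166

1166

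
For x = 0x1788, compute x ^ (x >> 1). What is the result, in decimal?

7244

x = 1011110001000 = 6024
x>>1 = 0101111000100
XOR  = 1110001001100 = 7244
(x ^ (x >> 1) gives the standard binary-reflected Gray code of x.)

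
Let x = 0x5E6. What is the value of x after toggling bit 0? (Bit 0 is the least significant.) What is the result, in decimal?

1511

x = 10111100110
bit 0 is currently 0; toggle it via x ^ (1 << 0) = x ^ 1
→ 10111100111 = 1511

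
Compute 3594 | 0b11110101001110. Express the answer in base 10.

16206

3594 = 00111000001010
b = 11110101001110
 OR → 11111101001110 = 16206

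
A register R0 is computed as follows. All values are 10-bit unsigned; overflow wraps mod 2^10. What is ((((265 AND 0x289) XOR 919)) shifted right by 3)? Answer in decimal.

115

265 = 0100001001
0x289 = 1010001001
→ AND → 0000001001 = 9
919 = 1110010111
→ XOR → 1110011110 = 926
→ shifted right by 3 → 0001110011 = 115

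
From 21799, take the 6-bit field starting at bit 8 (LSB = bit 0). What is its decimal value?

21

v = 101010100100111
Shift right by 8: 1010101
Mask low 6 bits: 010101 = 21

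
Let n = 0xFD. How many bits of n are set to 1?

7

0xFD = 11111101
Count the 1s: 1 + 1 + 1 + 1 + 1 + 1 + 1 = 7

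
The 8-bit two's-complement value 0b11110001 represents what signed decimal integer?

pattern = 11110001 (MSB is 1 ⇒ negative)
Invert: 00001110, add 1 → 00001111 = 15, so the value is -15.
(Equivalently: 241 - 2^8 = 241 - 256 = -15.)

-15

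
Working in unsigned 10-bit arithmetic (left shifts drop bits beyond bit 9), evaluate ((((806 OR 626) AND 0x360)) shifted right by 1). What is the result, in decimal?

806 = 1100100110
626 = 1001110010
→ OR → 1101110110 = 886
0x360 = 1101100000
→ AND → 1101100000 = 864
→ shifted right by 1 → 0110110000 = 432

432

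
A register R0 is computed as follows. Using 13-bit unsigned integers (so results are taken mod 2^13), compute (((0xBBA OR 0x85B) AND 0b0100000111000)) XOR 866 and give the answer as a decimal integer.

0xBBA = 0101110111010
0x85B = 0100001011011
→ OR → 0101111111011 = 3067
0b0100000111000 = 0100000111000
→ AND → 0100000111000 = 2104
866 = 0001101100010
→ XOR → 0101101011010 = 2906

2906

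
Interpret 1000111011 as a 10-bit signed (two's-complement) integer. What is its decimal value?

-453

pattern = 1000111011 (MSB is 1 ⇒ negative)
Invert: 0111000100, add 1 → 0111000101 = 453, so the value is -453.
(Equivalently: 571 - 2^10 = 571 - 1024 = -453.)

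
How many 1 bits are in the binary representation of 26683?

26683 = 110100000111011
Count the 1s: 1 + 1 + 1 + 1 + 1 + 1 + 1 + 1 = 8

8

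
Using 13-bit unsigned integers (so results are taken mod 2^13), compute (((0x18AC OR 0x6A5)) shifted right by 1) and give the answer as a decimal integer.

3926

0x18AC = 1100010101100
0x6A5 = 0011010100101
→ OR → 1111010101101 = 7853
→ shifted right by 1 → 0111101010110 = 3926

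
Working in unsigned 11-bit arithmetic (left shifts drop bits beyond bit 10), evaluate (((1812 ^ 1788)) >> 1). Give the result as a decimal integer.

1812 = 11100010100
1788 = 11011111100
→ ^ → 00111101000 = 488
→ >> 1 → 00011110100 = 244

244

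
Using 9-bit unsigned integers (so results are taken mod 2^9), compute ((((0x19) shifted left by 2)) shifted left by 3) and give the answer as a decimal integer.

0x19 = 000011001
→ shifted left by 2 (mod 2^9) → 001100100 = 100
→ shifted left by 3 (mod 2^9) → 100100000 = 288

288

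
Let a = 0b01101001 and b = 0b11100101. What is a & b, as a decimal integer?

97

a = 01101001
b = 11100101
AND → 01100001 = 97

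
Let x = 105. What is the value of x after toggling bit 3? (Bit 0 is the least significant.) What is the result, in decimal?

x = 00001101001
bit 3 is currently 1; toggle it via x ^ (1 << 3) = x ^ 8
→ 00001100001 = 97

97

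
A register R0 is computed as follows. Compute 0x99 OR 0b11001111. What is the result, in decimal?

0x99 = 10011001
b = 11001111
 OR → 11011111 = 223

223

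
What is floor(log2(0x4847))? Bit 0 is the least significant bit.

14

0x4847 = 100100001000111
The topmost 1 is at position 14 (since 2^14 = 16384 ≤ 18503 < 32768).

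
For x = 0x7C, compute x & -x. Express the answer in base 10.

x = 1111100 = 124
-x (two's complement) = …0000100
AND   = 0000100 = 4
(x & -x isolates the lowest set bit of x.)

4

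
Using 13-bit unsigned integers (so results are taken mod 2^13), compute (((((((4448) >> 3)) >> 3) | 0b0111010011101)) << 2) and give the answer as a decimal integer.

4448 = 1000101100000
→ >> 3 → 0001000101100 = 556
→ >> 3 → 0000001000101 = 69
0b0111010011101 = 0111010011101
→ | → 0111011011101 = 3805
→ << 2 (mod 2^13) → 1101101110100 = 7028

7028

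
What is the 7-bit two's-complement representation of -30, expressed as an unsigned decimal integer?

98

30 in 7 bits: 0011110
Invert: 1100001
Add 1:  1100010 = 98
(Check: 2^7 - 30 = 128 - 30 = 98.)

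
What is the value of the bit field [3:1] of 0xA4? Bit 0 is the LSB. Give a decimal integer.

v = 000000010100100
Shift right by 1: 00000001010010
Mask low 3 bits: 010 = 2

2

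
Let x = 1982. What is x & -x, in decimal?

2

x = 11110111110 = 1982
-x (two's complement) = …00001000010
AND   = 00000000010 = 2
(x & -x isolates the lowest set bit of x.)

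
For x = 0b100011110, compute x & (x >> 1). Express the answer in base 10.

14

x = 100011110 = 286
x>>1 = 010001111
AND  = 000001110 = 14
(x & (x >> 1) has a 1 wherever x has two consecutive 1 bits.)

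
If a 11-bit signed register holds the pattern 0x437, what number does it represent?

-969

pattern = 10000110111 (MSB is 1 ⇒ negative)
Invert: 01111001000, add 1 → 01111001001 = 969, so the value is -969.
(Equivalently: 1079 - 2^11 = 1079 - 2048 = -969.)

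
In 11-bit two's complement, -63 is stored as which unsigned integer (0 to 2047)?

1985

63 in 11 bits: 00000111111
Invert: 11111000000
Add 1:  11111000001 = 1985
(Check: 2^11 - 63 = 2048 - 63 = 1985.)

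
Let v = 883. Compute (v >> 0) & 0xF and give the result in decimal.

3

v = 01101110011
Shift right by 0: 01101110011
Mask low 4 bits: 0011 = 3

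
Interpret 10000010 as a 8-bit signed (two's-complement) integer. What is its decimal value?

-126

pattern = 10000010 (MSB is 1 ⇒ negative)
Invert: 01111101, add 1 → 01111110 = 126, so the value is -126.
(Equivalently: 130 - 2^8 = 130 - 256 = -126.)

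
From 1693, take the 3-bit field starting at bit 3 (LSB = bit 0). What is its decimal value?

3

v = 11010011101
Shift right by 3: 11010011
Mask low 3 bits: 011 = 3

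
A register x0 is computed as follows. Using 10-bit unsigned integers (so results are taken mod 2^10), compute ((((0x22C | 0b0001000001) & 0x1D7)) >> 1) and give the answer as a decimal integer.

34

0x22C = 1000101100
0b0001000001 = 0001000001
→ | → 1001101101 = 621
0x1D7 = 0111010111
→ & → 0001000101 = 69
→ >> 1 → 0000100010 = 34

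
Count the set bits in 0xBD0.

6

0xBD0 = 101111010000
Count the 1s: 1 + 1 + 1 + 1 + 1 + 1 = 6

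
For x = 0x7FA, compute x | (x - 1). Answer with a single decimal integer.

x = 11111111010 = 2042
x - 1 = 11111111001
OR    = 11111111011 = 2043
(x | (x - 1) sets all bits below the lowest set bit.)

2043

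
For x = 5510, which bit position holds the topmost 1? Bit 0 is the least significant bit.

12

5510 = 1010110000110
The topmost 1 is at position 12 (since 2^12 = 4096 ≤ 5510 < 8192).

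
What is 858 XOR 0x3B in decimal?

858 = 1101011010
0x3B = 0000111011
XOR → 1101100001 = 865

865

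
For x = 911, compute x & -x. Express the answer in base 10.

x = 1110001111 = 911
-x (two's complement) = …0001110001
AND   = 0000000001 = 1
(x & -x isolates the lowest set bit of x.)

1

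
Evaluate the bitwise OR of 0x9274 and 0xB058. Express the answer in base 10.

45692

0x9274 = 1001001001110100
0xB058 = 1011000001011000
 OR → 1011001001111100 = 45692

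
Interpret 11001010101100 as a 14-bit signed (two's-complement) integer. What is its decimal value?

pattern = 11001010101100 (MSB is 1 ⇒ negative)
Invert: 00110101010011, add 1 → 00110101010100 = 3412, so the value is -3412.
(Equivalently: 12972 - 2^14 = 12972 - 16384 = -3412.)

-3412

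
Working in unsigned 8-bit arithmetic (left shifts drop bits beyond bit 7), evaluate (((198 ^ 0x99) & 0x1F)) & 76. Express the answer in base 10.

198 = 11000110
0x99 = 10011001
→ ^ → 01011111 = 95
0x1F = 00011111
→ & → 00011111 = 31
76 = 01001100
→ & → 00001100 = 12

12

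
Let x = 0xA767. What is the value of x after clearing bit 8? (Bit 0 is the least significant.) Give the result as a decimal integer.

42599

x = 1010011101100111
bit 8 is currently 1; clear it via x & ~(1 << 8) = x & ~256
→ 1010011001100111 = 42599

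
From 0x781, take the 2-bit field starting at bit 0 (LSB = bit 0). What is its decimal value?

1

v = 011110000001
Shift right by 0: 011110000001
Mask low 2 bits: 01 = 1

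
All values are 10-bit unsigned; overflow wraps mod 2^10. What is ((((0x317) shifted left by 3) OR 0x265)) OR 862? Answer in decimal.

0x317 = 1100010111
→ shifted left by 3 (mod 2^10) → 0010111000 = 184
0x265 = 1001100101
→ OR → 1011111101 = 765
862 = 1101011110
→ OR → 1111111111 = 1023

1023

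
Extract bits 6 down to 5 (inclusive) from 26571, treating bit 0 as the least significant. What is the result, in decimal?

2

v = 110011111001011
Shift right by 5: 1100111110
Mask low 2 bits: 10 = 2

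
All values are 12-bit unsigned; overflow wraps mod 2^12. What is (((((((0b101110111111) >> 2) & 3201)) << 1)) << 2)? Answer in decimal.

1032

0b101110111111 = 101110111111
→ >> 2 → 001011101111 = 751
3201 = 110010000001
→ & → 000010000001 = 129
→ << 1 (mod 2^12) → 000100000010 = 258
→ << 2 (mod 2^12) → 010000001000 = 1032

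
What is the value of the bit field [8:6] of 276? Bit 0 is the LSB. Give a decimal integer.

v = 000100010100
Shift right by 6: 000100
Mask low 3 bits: 100 = 4

4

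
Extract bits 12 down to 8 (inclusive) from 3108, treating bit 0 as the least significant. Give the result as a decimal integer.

v = 0110000100100
Shift right by 8: 01100
Mask low 5 bits: 01100 = 12

12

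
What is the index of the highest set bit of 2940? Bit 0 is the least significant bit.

2940 = 101101111100
The topmost 1 is at position 11 (since 2^11 = 2048 ≤ 2940 < 4096).

11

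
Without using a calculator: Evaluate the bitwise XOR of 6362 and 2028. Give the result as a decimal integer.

7990

6362 = 1100011011010
2028 = 0011111101100
XOR → 1111100110110 = 7990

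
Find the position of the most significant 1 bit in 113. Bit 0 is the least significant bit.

113 = 1110001
The topmost 1 is at position 6 (since 2^6 = 64 ≤ 113 < 128).

6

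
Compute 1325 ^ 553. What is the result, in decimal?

1325 = 10100101101
553 = 01000101001
XOR → 11100000100 = 1796

1796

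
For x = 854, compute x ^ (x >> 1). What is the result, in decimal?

x = 1101010110 = 854
x>>1 = 0110101011
XOR  = 1011111101 = 765
(x ^ (x >> 1) gives the standard binary-reflected Gray code of x.)

765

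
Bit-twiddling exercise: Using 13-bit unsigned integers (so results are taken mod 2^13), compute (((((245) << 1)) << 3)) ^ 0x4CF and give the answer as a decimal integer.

2975

245 = 0000011110101
→ << 1 (mod 2^13) → 0000111101010 = 490
→ << 3 (mod 2^13) → 0111101010000 = 3920
0x4CF = 0010011001111
→ ^ → 0101110011111 = 2975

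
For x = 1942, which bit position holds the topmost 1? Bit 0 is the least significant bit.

1942 = 11110010110
The topmost 1 is at position 10 (since 2^10 = 1024 ≤ 1942 < 2048).

10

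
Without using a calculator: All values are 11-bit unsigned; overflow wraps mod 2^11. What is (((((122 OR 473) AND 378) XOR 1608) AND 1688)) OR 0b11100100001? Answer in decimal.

1841

122 = 00001111010
473 = 00111011001
→ OR → 00111111011 = 507
378 = 00101111010
→ AND → 00101111010 = 378
1608 = 11001001000
→ XOR → 11100110010 = 1842
1688 = 11010011000
→ AND → 11000010000 = 1552
0b11100100001 = 11100100001
→ OR → 11100110001 = 1841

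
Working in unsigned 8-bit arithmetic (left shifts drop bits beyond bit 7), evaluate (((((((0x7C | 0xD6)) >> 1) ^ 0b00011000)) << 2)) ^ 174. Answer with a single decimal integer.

0x7C = 01111100
0xD6 = 11010110
→ | → 11111110 = 254
→ >> 1 → 01111111 = 127
0b00011000 = 00011000
→ ^ → 01100111 = 103
→ << 2 (mod 2^8) → 10011100 = 156
174 = 10101110
→ ^ → 00110010 = 50

50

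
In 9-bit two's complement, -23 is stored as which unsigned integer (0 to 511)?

489

23 in 9 bits: 000010111
Invert: 111101000
Add 1:  111101001 = 489
(Check: 2^9 - 23 = 512 - 23 = 489.)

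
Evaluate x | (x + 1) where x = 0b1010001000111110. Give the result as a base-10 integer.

x = 1010001000111110 = 41534
x + 1 = 1010001000111111
OR    = 1010001000111111 = 41535
(x | (x + 1) sets the lowest cleared bit.)

41535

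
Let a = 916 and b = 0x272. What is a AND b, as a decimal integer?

528

916 = 1110010100
0x272 = 1001110010
AND → 1000010000 = 528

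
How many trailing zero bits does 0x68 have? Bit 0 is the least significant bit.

0x68 = 1101000
Trailing zeros: 3, so the lowest set bit is bit 3 (value 8).

3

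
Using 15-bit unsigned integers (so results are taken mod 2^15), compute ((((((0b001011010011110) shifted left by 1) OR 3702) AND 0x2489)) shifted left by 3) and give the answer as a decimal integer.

8256

0b001011010011110 = 001011010011110
→ shifted left by 1 (mod 2^15) → 010110100111100 = 11580
3702 = 000111001110110
→ OR → 010111101111110 = 12158
0x2489 = 010010010001001
→ AND → 010010000001000 = 9224
→ shifted left by 3 (mod 2^15) → 010000001000000 = 8256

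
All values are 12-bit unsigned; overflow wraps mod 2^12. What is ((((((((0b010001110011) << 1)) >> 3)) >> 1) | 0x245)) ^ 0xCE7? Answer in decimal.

0b010001110011 = 010001110011
→ << 1 (mod 2^12) → 100011100110 = 2278
→ >> 3 → 000100011100 = 284
→ >> 1 → 000010001110 = 142
0x245 = 001001000101
→ | → 001011001111 = 719
0xCE7 = 110011100111
→ ^ → 111000101000 = 3624

3624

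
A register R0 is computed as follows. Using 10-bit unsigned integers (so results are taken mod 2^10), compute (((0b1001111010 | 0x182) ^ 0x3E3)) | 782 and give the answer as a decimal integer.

0b1001111010 = 1001111010
0x182 = 0110000010
→ | → 1111111010 = 1018
0x3E3 = 1111100011
→ ^ → 0000011001 = 25
782 = 1100001110
→ | → 1100011111 = 799

799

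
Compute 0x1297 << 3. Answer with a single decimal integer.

38072

0x1297 = 0001001010010111
shift left by 3 → 1001010010111000 = 38072
(equivalently, 4759 × 2^3 = 4759 × 8)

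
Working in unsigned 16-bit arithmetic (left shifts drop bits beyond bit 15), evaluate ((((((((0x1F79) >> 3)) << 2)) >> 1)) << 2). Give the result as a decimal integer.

0x1F79 = 0001111101111001
→ >> 3 → 0000001111101111 = 1007
→ << 2 (mod 2^16) → 0000111110111100 = 4028
→ >> 1 → 0000011111011110 = 2014
→ << 2 (mod 2^16) → 0001111101111000 = 8056

8056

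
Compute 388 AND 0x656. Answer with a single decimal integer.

4

388 = 00110000100
0x656 = 11001010110
AND → 00000000100 = 4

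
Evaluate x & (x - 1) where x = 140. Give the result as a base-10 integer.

x = 10001100 = 140
x - 1 = 10001011
AND   = 10001000 = 136
(x & (x - 1) clears the lowest set bit of x.)

136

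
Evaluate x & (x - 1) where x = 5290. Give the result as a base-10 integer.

5288

x = 1010010101010 = 5290
x - 1 = 1010010101001
AND   = 1010010101000 = 5288
(x & (x - 1) clears the lowest set bit of x.)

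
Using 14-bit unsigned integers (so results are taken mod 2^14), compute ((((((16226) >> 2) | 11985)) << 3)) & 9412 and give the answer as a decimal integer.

16226 = 11111101100010
→ >> 2 → 00111111011000 = 4056
11985 = 10111011010001
→ | → 10111111011001 = 12249
→ << 3 (mod 2^14) → 11111011001000 = 16072
9412 = 10010011000100
→ & → 10010011000000 = 9408

9408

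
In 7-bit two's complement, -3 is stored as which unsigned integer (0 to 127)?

3 in 7 bits: 0000011
Invert: 1111100
Add 1:  1111101 = 125
(Check: 2^7 - 3 = 128 - 3 = 125.)

125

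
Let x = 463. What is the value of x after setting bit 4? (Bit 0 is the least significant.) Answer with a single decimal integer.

479

x = 00111001111
bit 4 is currently 0; set it via x | (1 << 4) = x | 16
→ 00111011111 = 479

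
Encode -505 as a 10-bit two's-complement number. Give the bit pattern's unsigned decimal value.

505 in 10 bits: 0111111001
Invert: 1000000110
Add 1:  1000000111 = 519
(Check: 2^10 - 505 = 1024 - 505 = 519.)

519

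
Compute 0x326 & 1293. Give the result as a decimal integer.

0x326 = 01100100110
1293 = 10100001101
AND → 00100000100 = 260

260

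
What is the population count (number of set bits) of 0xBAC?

7

0xBAC = 101110101100
Count the 1s: 1 + 1 + 1 + 1 + 1 + 1 + 1 = 7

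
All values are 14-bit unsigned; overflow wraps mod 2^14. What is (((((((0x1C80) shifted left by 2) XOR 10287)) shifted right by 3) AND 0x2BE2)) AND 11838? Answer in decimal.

512

0x1C80 = 01110010000000
→ shifted left by 2 (mod 2^14) → 11001000000000 = 12800
10287 = 10100000101111
→ XOR → 01101000101111 = 6703
→ shifted right by 3 → 00001101000101 = 837
0x2BE2 = 10101111100010
→ AND → 00001101000000 = 832
11838 = 10111000111110
→ AND → 00001000000000 = 512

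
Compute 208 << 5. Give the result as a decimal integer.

208 = 0000011010000
shift left by 5 → 1101000000000 = 6656
(equivalently, 208 × 2^5 = 208 × 32)

6656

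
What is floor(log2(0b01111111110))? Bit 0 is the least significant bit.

0b01111111110 = 1111111110
The topmost 1 is at position 9 (since 2^9 = 512 ≤ 1022 < 1024).

9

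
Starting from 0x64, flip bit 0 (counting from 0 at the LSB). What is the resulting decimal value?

x = 001100100
bit 0 is currently 0; toggle it via x ^ (1 << 0) = x ^ 1
→ 001100101 = 101

101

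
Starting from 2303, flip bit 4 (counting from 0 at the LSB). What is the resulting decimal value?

x = 100011111111
bit 4 is currently 1; toggle it via x ^ (1 << 4) = x ^ 16
→ 100011101111 = 2287

2287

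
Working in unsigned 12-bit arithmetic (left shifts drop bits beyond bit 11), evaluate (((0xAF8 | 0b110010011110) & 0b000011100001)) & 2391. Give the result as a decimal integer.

64

0xAF8 = 101011111000
0b110010011110 = 110010011110
→ | → 111011111110 = 3838
0b000011100001 = 000011100001
→ & → 000011100000 = 224
2391 = 100101010111
→ & → 000001000000 = 64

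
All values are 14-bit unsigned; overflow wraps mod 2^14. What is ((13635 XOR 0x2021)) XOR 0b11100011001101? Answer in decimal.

11695

13635 = 11010101000011
0x2021 = 10000000100001
→ XOR → 01010101100010 = 5474
0b11100011001101 = 11100011001101
→ XOR → 10110110101111 = 11695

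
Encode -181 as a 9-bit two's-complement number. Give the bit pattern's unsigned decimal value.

331

181 in 9 bits: 010110101
Invert: 101001010
Add 1:  101001011 = 331
(Check: 2^9 - 181 = 512 - 181 = 331.)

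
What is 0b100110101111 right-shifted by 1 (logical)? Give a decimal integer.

1239

x = 100110101111
shift right by 1 → 010011010111 = 1239
(equivalently, floor(2479 / 2))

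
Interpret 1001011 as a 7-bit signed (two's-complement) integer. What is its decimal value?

pattern = 1001011 (MSB is 1 ⇒ negative)
Invert: 0110100, add 1 → 0110101 = 53, so the value is -53.
(Equivalently: 75 - 2^7 = 75 - 128 = -53.)

-53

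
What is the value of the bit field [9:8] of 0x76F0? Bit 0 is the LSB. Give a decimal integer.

v = 111011011110000
Shift right by 8: 1110110
Mask low 2 bits: 10 = 2

2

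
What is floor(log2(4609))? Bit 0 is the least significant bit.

4609 = 1001000000001
The topmost 1 is at position 12 (since 2^12 = 4096 ≤ 4609 < 8192).

12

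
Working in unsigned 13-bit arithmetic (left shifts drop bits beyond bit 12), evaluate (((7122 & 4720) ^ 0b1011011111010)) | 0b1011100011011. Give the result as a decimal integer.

7122 = 1101111010010
4720 = 1001001110000
→ & → 1001001010000 = 4688
0b1011011111010 = 1011011111010
→ ^ → 0010010101010 = 1194
0b1011100011011 = 1011100011011
→ | → 1011110111011 = 6075

6075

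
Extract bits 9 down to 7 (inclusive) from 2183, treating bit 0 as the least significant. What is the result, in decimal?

v = 100010000111
Shift right by 7: 10001
Mask low 3 bits: 001 = 1

1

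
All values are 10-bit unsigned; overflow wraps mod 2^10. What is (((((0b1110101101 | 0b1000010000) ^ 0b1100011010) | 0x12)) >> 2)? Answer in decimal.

0b1110101101 = 1110101101
0b1000010000 = 1000010000
→ | → 1110111101 = 957
0b1100011010 = 1100011010
→ ^ → 0010100111 = 167
0x12 = 0000010010
→ | → 0010110111 = 183
→ >> 2 → 0000101101 = 45

45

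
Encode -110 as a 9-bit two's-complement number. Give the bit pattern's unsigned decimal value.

110 in 9 bits: 001101110
Invert: 110010001
Add 1:  110010010 = 402
(Check: 2^9 - 110 = 512 - 110 = 402.)

402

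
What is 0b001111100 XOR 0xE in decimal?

114

a = 1111100
0xE = 0001110
XOR → 1110010 = 114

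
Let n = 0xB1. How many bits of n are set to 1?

0xB1 = 10110001
Count the 1s: 1 + 1 + 1 + 1 = 4

4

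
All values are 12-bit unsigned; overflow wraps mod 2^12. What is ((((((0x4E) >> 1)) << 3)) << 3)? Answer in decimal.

0x4E = 000001001110
→ >> 1 → 000000100111 = 39
→ << 3 (mod 2^12) → 000100111000 = 312
→ << 3 (mod 2^12) → 100111000000 = 2496

2496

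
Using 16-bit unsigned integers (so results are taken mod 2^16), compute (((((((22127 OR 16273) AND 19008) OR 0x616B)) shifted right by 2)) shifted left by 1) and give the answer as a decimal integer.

13748

22127 = 0101011001101111
16273 = 0011111110010001
→ OR → 0111111111111111 = 32767
19008 = 0100101001000000
→ AND → 0100101001000000 = 19008
0x616B = 0110000101101011
→ OR → 0110101101101011 = 27499
→ shifted right by 2 → 0001101011011010 = 6874
→ shifted left by 1 (mod 2^16) → 0011010110110100 = 13748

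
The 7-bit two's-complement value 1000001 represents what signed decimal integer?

-63

pattern = 1000001 (MSB is 1 ⇒ negative)
Invert: 0111110, add 1 → 0111111 = 63, so the value is -63.
(Equivalently: 65 - 2^7 = 65 - 128 = -63.)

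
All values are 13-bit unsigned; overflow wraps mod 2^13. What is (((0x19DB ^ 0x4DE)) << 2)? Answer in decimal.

0x19DB = 1100111011011
0x4DE = 0010011011110
→ ^ → 1110100000101 = 7429
→ << 2 (mod 2^13) → 1010000010100 = 5140

5140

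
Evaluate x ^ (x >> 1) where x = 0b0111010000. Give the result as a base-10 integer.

x = 111010000 = 464
x>>1 = 011101000
XOR  = 100111000 = 312
(x ^ (x >> 1) gives the standard binary-reflected Gray code of x.)

312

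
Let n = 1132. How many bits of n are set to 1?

1132 = 10001101100
Count the 1s: 1 + 1 + 1 + 1 + 1 = 5

5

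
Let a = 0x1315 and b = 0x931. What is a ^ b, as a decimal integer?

6692

0x1315 = 1001100010101
0x931 = 0100100110001
XOR → 1101000100100 = 6692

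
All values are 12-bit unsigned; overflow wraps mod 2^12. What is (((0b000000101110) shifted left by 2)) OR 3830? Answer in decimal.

3838

0b000000101110 = 000000101110
→ shifted left by 2 (mod 2^12) → 000010111000 = 184
3830 = 111011110110
→ OR → 111011111110 = 3838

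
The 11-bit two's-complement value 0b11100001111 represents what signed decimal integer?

-241

pattern = 11100001111 (MSB is 1 ⇒ negative)
Invert: 00011110000, add 1 → 00011110001 = 241, so the value is -241.
(Equivalently: 1807 - 2^11 = 1807 - 2048 = -241.)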